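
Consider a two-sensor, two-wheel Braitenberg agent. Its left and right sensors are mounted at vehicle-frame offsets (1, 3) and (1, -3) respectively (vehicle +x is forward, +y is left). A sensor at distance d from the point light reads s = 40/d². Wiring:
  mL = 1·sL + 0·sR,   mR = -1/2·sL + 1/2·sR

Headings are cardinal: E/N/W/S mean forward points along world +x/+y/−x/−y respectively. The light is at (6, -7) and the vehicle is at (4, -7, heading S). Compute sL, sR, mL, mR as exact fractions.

left sensor world pos  = (7, -8); dL² = 2
right sensor world pos = (1, -8); dR² = 26
sL = 40/2 = 20
sR = 40/26 = 20/13
mL = 1·sL + 0·sR = 20
mR = -1/2·sL + 1/2·sR = -120/13

20 20/13 20 -120/13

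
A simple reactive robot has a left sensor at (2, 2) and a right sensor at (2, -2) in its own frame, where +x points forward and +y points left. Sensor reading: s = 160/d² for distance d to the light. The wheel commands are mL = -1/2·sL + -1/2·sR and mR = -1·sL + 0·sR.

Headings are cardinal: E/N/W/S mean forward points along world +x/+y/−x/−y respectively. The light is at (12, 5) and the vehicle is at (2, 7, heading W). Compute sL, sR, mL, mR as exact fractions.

left sensor world pos  = (0, 5); dL² = 144
right sensor world pos = (0, 9); dR² = 160
sL = 160/144 = 10/9
sR = 160/160 = 1
mL = -1/2·sL + -1/2·sR = -19/18
mR = -1·sL + 0·sR = -10/9

10/9 1 -19/18 -10/9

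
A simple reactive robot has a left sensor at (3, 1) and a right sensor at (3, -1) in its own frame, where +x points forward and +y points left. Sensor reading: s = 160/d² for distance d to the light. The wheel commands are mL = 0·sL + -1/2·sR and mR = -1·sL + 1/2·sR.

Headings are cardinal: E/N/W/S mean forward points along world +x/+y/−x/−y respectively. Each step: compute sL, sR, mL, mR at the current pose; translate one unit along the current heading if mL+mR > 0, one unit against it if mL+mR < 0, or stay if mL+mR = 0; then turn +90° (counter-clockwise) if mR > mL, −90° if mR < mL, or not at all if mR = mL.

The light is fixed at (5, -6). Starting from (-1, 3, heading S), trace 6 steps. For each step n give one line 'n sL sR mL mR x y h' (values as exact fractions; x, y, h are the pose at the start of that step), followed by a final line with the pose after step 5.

n=0: pose=(-1,3,S); sL=160/61, sR=32/17; mL=-16/17, mR=-1744/1037; mL+mR=-160/61 → advance -1; mR−mL=-768/1037 → turn -1·90°
n=1: pose=(-1,4,W); sL=80/81, sR=80/101; mL=-40/101, mR=-4840/8181; mL+mR=-80/81 → advance -1; mR−mL=-1600/8181 → turn -1·90°
n=2: pose=(0,4,N); sL=32/41, sR=32/37; mL=-16/37, mR=-528/1517; mL+mR=-32/41 → advance -1; mR−mL=128/1517 → turn +1·90°
n=3: pose=(0,3,W); sL=5/4, sR=40/41; mL=-20/41, mR=-125/164; mL+mR=-5/4 → advance -1; mR−mL=-45/164 → turn -1·90°
n=4: pose=(1,3,N); sL=160/169, sR=160/153; mL=-80/153, mR=-10960/25857; mL+mR=-160/169 → advance -1; mR−mL=2560/25857 → turn +1·90°
n=5: pose=(1,2,W); sL=80/49, sR=16/13; mL=-8/13, mR=-648/637; mL+mR=-80/49 → advance -1; mR−mL=-256/637 → turn -1·90°

0 160/61 32/17 -16/17 -1744/1037 -1 3 S
1 80/81 80/101 -40/101 -4840/8181 -1 4 W
2 32/41 32/37 -16/37 -528/1517 0 4 N
3 5/4 40/41 -20/41 -125/164 0 3 W
4 160/169 160/153 -80/153 -10960/25857 1 3 N
5 80/49 16/13 -8/13 -648/637 1 2 W
final 2 2 N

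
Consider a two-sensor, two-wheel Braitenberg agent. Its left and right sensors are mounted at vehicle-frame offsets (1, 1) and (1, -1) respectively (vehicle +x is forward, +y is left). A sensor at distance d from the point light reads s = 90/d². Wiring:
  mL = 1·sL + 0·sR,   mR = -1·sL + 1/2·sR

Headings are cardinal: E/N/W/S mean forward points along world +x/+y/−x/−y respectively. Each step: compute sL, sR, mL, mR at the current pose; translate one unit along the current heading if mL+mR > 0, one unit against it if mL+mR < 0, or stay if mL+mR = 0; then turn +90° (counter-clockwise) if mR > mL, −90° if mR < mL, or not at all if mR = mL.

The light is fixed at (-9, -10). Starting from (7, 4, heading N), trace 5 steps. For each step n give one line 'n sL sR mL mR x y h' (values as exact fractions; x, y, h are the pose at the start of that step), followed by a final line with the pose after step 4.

0 1/5 45/257 1/5 -289/2570 7 4 N
1 18/109 18/97 18/109 -765/10573 7 5 E
2 9/52 45/226 9/52 -108/1469 8 5 S
3 18/85 90/481 18/85 -4833/40885 8 4 W
4 1/5 45/257 1/5 -289/2570 7 4 N
final 7 5 E

n=0: pose=(7,4,N); sL=1/5, sR=45/257; mL=1/5, mR=-289/2570; mL+mR=45/514 → advance +1; mR−mL=-803/2570 → turn -1·90°
n=1: pose=(7,5,E); sL=18/109, sR=18/97; mL=18/109, mR=-765/10573; mL+mR=9/97 → advance +1; mR−mL=-2511/10573 → turn -1·90°
n=2: pose=(8,5,S); sL=9/52, sR=45/226; mL=9/52, mR=-108/1469; mL+mR=45/452 → advance +1; mR−mL=-1449/5876 → turn -1·90°
n=3: pose=(8,4,W); sL=18/85, sR=90/481; mL=18/85, mR=-4833/40885; mL+mR=45/481 → advance +1; mR−mL=-13491/40885 → turn -1·90°
n=4: pose=(7,4,N); sL=1/5, sR=45/257; mL=1/5, mR=-289/2570; mL+mR=45/514 → advance +1; mR−mL=-803/2570 → turn -1·90°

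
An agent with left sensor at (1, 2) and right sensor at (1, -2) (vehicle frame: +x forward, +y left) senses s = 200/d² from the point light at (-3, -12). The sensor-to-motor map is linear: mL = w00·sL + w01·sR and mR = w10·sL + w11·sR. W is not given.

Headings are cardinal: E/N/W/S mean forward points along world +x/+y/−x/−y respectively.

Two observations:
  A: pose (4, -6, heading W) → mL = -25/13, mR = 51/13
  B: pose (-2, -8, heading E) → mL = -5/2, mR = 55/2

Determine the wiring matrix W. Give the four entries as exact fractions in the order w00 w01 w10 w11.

-1/2 0 1/2 1

obs A: pose=(4,-6,W) → sL=50/13, sR=2, mL=-25/13, mR=51/13
obs B: pose=(-2,-8,E) → sL=5, sR=25, mL=-5/2, mR=55/2
sensor matrix S = [[50/13, 2], [5, 25]]; det S = 1120/13
solve [mL_A; mL_B] = S·[w00; w01] and [mR_A; mR_B] = S·[w10; w11]:
  w00 = -1/2, w01 = 0, w10 = 1/2, w11 = 1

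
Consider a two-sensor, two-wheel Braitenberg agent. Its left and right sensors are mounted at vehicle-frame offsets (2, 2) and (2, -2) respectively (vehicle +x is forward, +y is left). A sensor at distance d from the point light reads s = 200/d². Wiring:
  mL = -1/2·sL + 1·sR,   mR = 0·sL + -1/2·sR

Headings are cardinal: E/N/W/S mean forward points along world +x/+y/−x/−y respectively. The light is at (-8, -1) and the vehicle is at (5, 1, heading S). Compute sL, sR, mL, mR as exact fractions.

8/9 200/121 1316/1089 -100/121

left sensor world pos  = (7, -1); dL² = 225
right sensor world pos = (3, -1); dR² = 121
sL = 200/225 = 8/9
sR = 200/121 = 200/121
mL = -1/2·sL + 1·sR = 1316/1089
mR = 0·sL + -1/2·sR = -100/121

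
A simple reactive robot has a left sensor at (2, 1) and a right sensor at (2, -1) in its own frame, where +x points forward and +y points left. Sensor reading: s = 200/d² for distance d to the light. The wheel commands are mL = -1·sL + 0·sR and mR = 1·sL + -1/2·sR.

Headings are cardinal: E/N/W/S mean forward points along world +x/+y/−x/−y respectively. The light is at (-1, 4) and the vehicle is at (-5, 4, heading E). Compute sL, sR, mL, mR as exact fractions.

40 40 -40 20

left sensor world pos  = (-3, 5); dL² = 5
right sensor world pos = (-3, 3); dR² = 5
sL = 200/5 = 40
sR = 200/5 = 40
mL = -1·sL + 0·sR = -40
mR = 1·sL + -1/2·sR = 20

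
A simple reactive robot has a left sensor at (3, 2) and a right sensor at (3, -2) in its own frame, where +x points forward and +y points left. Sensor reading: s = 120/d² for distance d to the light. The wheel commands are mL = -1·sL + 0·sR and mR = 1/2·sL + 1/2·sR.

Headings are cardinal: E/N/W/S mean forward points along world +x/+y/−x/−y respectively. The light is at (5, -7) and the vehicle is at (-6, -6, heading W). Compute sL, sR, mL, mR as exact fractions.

left sensor world pos  = (-9, -8); dL² = 197
right sensor world pos = (-9, -4); dR² = 205
sL = 120/197 = 120/197
sR = 120/205 = 24/41
mL = -1·sL + 0·sR = -120/197
mR = 1/2·sL + 1/2·sR = 4824/8077

120/197 24/41 -120/197 4824/8077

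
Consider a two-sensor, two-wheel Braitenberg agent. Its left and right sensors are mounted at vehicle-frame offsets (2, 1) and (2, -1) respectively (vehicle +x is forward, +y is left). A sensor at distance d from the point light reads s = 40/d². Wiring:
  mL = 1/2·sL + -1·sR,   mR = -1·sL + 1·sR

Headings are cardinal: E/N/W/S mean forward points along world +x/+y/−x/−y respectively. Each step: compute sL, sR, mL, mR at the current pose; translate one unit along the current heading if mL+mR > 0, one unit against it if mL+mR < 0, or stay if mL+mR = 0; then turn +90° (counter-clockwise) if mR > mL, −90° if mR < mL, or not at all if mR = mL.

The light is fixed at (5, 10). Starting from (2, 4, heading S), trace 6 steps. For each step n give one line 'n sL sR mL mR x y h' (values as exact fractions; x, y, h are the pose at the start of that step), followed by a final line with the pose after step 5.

0 10/17 1/2 -7/34 -3/34 2 4 S
1 40/17 40/37 60/629 -800/629 2 5 E
2 20/29 20/37 -210/1073 -160/1073 1 5 S
3 40/13 40/29 60/377 -640/377 1 6 E
4 10/13 5/9 -20/117 -25/117 0 6 S
5 8/13 40/53 -308/689 96/689 0 7 W
final 1 7 S

n=0: pose=(2,4,S); sL=10/17, sR=1/2; mL=-7/34, mR=-3/34; mL+mR=-5/17 → advance -1; mR−mL=2/17 → turn +1·90°
n=1: pose=(2,5,E); sL=40/17, sR=40/37; mL=60/629, mR=-800/629; mL+mR=-20/17 → advance -1; mR−mL=-860/629 → turn -1·90°
n=2: pose=(1,5,S); sL=20/29, sR=20/37; mL=-210/1073, mR=-160/1073; mL+mR=-10/29 → advance -1; mR−mL=50/1073 → turn +1·90°
n=3: pose=(1,6,E); sL=40/13, sR=40/29; mL=60/377, mR=-640/377; mL+mR=-20/13 → advance -1; mR−mL=-700/377 → turn -1·90°
n=4: pose=(0,6,S); sL=10/13, sR=5/9; mL=-20/117, mR=-25/117; mL+mR=-5/13 → advance -1; mR−mL=-5/117 → turn -1·90°
n=5: pose=(0,7,W); sL=8/13, sR=40/53; mL=-308/689, mR=96/689; mL+mR=-4/13 → advance -1; mR−mL=404/689 → turn +1·90°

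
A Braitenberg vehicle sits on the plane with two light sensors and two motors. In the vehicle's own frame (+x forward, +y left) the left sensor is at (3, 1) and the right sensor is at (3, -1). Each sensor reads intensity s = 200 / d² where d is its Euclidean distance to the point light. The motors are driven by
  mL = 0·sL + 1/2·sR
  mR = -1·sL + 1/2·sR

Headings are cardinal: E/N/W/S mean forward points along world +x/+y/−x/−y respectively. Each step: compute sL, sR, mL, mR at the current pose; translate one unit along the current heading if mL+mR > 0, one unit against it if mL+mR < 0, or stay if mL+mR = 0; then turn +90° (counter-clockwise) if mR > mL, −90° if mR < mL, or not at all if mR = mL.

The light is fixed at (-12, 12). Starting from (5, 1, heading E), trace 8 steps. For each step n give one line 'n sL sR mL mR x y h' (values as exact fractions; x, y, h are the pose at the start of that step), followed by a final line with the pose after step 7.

n=0: pose=(5,1,E); sL=2/5, sR=25/68; mL=25/136, mR=-147/680; mL+mR=-11/340 → advance -1; mR−mL=-2/5 → turn -1·90°
n=1: pose=(4,1,S); sL=40/97, sR=200/421; mL=100/421, mR=-7140/40837; mL+mR=2560/40837 → advance +1; mR−mL=-40/97 → turn -1·90°
n=2: pose=(4,0,W); sL=100/169, sR=20/29; mL=10/29, mR=-1210/4901; mL+mR=480/4901 → advance +1; mR−mL=-100/169 → turn -1·90°
n=3: pose=(3,0,N); sL=200/277, sR=200/337; mL=100/337, mR=-39700/93349; mL+mR=-12000/93349 → advance -1; mR−mL=-200/277 → turn -1·90°
n=4: pose=(3,-1,E); sL=50/117, sR=5/13; mL=5/26, mR=-55/234; mL+mR=-5/117 → advance -1; mR−mL=-50/117 → turn -1·90°
n=5: pose=(2,-1,S); sL=200/481, sR=8/17; mL=4/17, mR=-1476/8177; mL+mR=448/8177 → advance +1; mR−mL=-200/481 → turn -1·90°
n=6: pose=(2,-2,W); sL=100/173, sR=20/29; mL=10/29, mR=-1170/5017; mL+mR=560/5017 → advance +1; mR−mL=-100/173 → turn -1·90°
n=7: pose=(1,-2,N); sL=40/53, sR=200/317; mL=100/317, mR=-7380/16801; mL+mR=-2080/16801 → advance -1; mR−mL=-40/53 → turn -1·90°

0 2/5 25/68 25/136 -147/680 5 1 E
1 40/97 200/421 100/421 -7140/40837 4 1 S
2 100/169 20/29 10/29 -1210/4901 4 0 W
3 200/277 200/337 100/337 -39700/93349 3 0 N
4 50/117 5/13 5/26 -55/234 3 -1 E
5 200/481 8/17 4/17 -1476/8177 2 -1 S
6 100/173 20/29 10/29 -1170/5017 2 -2 W
7 40/53 200/317 100/317 -7380/16801 1 -2 N
final 1 -3 E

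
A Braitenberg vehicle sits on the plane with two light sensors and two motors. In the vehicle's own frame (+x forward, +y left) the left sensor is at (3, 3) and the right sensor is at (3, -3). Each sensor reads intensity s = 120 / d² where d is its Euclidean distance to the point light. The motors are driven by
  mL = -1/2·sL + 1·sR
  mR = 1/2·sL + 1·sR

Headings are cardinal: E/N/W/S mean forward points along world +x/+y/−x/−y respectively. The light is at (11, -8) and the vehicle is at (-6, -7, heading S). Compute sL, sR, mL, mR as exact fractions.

left sensor world pos  = (-3, -10); dL² = 200
right sensor world pos = (-9, -10); dR² = 404
sL = 120/200 = 3/5
sR = 120/404 = 30/101
mL = -1/2·sL + 1·sR = -3/1010
mR = 1/2·sL + 1·sR = 603/1010

3/5 30/101 -3/1010 603/1010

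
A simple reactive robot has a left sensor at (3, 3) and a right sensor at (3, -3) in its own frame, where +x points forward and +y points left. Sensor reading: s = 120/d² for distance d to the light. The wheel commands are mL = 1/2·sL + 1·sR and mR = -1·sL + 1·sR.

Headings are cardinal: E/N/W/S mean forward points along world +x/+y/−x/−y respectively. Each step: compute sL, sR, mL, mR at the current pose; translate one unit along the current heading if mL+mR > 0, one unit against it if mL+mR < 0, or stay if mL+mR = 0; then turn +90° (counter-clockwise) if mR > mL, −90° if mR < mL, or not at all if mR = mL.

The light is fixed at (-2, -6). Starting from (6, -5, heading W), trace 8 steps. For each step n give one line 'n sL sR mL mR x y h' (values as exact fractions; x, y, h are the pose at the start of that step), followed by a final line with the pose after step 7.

0 120/29 120/41 5940/1189 -1440/1189 6 -5 W
1 15/4 30/29 675/232 -315/116 5 -5 N
2 24/25 120/101 4212/2525 576/2525 5 -4 E
3 60/61 60/13 4050/793 2880/793 6 -4 S
4 120/29 120/41 5940/1189 -1440/1189 6 -5 W
5 15/4 30/29 675/232 -315/116 5 -5 N
6 24/25 120/101 4212/2525 576/2525 5 -4 E
7 60/61 60/13 4050/793 2880/793 6 -4 S
final 6 -5 W

n=0: pose=(6,-5,W); sL=120/29, sR=120/41; mL=5940/1189, mR=-1440/1189; mL+mR=4500/1189 → advance +1; mR−mL=-180/29 → turn -1·90°
n=1: pose=(5,-5,N); sL=15/4, sR=30/29; mL=675/232, mR=-315/116; mL+mR=45/232 → advance +1; mR−mL=-45/8 → turn -1·90°
n=2: pose=(5,-4,E); sL=24/25, sR=120/101; mL=4212/2525, mR=576/2525; mL+mR=4788/2525 → advance +1; mR−mL=-36/25 → turn -1·90°
n=3: pose=(6,-4,S); sL=60/61, sR=60/13; mL=4050/793, mR=2880/793; mL+mR=6930/793 → advance +1; mR−mL=-90/61 → turn -1·90°
n=4: pose=(6,-5,W); sL=120/29, sR=120/41; mL=5940/1189, mR=-1440/1189; mL+mR=4500/1189 → advance +1; mR−mL=-180/29 → turn -1·90°
n=5: pose=(5,-5,N); sL=15/4, sR=30/29; mL=675/232, mR=-315/116; mL+mR=45/232 → advance +1; mR−mL=-45/8 → turn -1·90°
n=6: pose=(5,-4,E); sL=24/25, sR=120/101; mL=4212/2525, mR=576/2525; mL+mR=4788/2525 → advance +1; mR−mL=-36/25 → turn -1·90°
n=7: pose=(6,-4,S); sL=60/61, sR=60/13; mL=4050/793, mR=2880/793; mL+mR=6930/793 → advance +1; mR−mL=-90/61 → turn -1·90°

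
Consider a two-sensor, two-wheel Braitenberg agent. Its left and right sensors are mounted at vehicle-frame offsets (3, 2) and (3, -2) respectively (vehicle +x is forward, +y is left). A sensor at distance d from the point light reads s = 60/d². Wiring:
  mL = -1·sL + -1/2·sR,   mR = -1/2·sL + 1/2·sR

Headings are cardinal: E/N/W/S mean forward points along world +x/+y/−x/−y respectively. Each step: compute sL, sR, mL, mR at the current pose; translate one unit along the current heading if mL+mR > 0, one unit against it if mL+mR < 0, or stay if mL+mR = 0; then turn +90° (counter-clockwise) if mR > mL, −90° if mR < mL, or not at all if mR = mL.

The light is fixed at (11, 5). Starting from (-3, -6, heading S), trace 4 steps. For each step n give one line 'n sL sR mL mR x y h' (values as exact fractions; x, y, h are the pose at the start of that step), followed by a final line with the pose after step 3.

n=0: pose=(-3,-6,S); sL=3/17, sR=15/113; mL=-933/3842, mR=-42/1921; mL+mR=-9/34 → advance -1; mR−mL=849/3842 → turn +1·90°
n=1: pose=(-3,-5,E); sL=12/37, sR=12/53; mL=-858/1961, mR=-96/1961; mL+mR=-18/37 → advance -1; mR−mL=762/1961 → turn +1·90°
n=2: pose=(-4,-5,N); sL=30/169, sR=30/109; mL=-5805/18421, mR=900/18421; mL+mR=-45/169 → advance -1; mR−mL=6705/18421 → turn +1·90°
n=3: pose=(-4,-6,W); sL=60/493, sR=4/27; mL=-2606/13311, mR=176/13311; mL+mR=-90/493 → advance -1; mR−mL=2782/13311 → turn +1·90°

0 3/17 15/113 -933/3842 -42/1921 -3 -6 S
1 12/37 12/53 -858/1961 -96/1961 -3 -5 E
2 30/169 30/109 -5805/18421 900/18421 -4 -5 N
3 60/493 4/27 -2606/13311 176/13311 -4 -6 W
final -3 -6 S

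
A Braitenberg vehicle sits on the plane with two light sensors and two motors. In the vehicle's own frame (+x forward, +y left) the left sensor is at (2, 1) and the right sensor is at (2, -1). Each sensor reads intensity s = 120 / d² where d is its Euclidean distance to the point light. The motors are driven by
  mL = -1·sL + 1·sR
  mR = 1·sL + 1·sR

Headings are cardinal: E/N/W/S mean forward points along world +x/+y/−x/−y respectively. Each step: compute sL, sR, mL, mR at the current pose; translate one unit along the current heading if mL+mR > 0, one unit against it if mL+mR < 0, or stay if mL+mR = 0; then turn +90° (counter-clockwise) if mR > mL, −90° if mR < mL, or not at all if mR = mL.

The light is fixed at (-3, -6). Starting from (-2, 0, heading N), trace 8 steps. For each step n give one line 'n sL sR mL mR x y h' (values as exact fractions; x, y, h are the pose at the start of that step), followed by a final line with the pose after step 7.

n=0: pose=(-2,0,N); sL=15/8, sR=30/17; mL=-15/136, mR=495/136; mL+mR=60/17 → advance +1; mR−mL=15/4 → turn +1·90°
n=1: pose=(-2,1,W); sL=120/37, sR=24/13; mL=-672/481, mR=2448/481; mL+mR=48/13 → advance +1; mR−mL=240/37 → turn +1·90°
n=2: pose=(-3,1,S); sL=60/13, sR=60/13; mL=0, mR=120/13; mL+mR=120/13 → advance +1; mR−mL=120/13 → turn +1·90°
n=3: pose=(-3,0,E); sL=120/53, sR=120/29; mL=2880/1537, mR=9840/1537; mL+mR=240/29 → advance +1; mR−mL=240/53 → turn +1·90°
n=4: pose=(-2,0,N); sL=15/8, sR=30/17; mL=-15/136, mR=495/136; mL+mR=60/17 → advance +1; mR−mL=15/4 → turn +1·90°
n=5: pose=(-2,1,W); sL=120/37, sR=24/13; mL=-672/481, mR=2448/481; mL+mR=48/13 → advance +1; mR−mL=240/37 → turn +1·90°
n=6: pose=(-3,1,S); sL=60/13, sR=60/13; mL=0, mR=120/13; mL+mR=120/13 → advance +1; mR−mL=120/13 → turn +1·90°
n=7: pose=(-3,0,E); sL=120/53, sR=120/29; mL=2880/1537, mR=9840/1537; mL+mR=240/29 → advance +1; mR−mL=240/53 → turn +1·90°

0 15/8 30/17 -15/136 495/136 -2 0 N
1 120/37 24/13 -672/481 2448/481 -2 1 W
2 60/13 60/13 0 120/13 -3 1 S
3 120/53 120/29 2880/1537 9840/1537 -3 0 E
4 15/8 30/17 -15/136 495/136 -2 0 N
5 120/37 24/13 -672/481 2448/481 -2 1 W
6 60/13 60/13 0 120/13 -3 1 S
7 120/53 120/29 2880/1537 9840/1537 -3 0 E
final -2 0 N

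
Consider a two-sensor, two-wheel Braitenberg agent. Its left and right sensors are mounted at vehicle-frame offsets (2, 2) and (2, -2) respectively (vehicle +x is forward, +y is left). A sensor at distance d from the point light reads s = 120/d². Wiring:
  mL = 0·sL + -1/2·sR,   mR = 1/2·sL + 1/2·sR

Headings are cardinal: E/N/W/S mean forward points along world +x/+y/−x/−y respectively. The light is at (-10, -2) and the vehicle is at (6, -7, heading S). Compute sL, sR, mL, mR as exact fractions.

120/373 24/49 -12/49 7416/18277

left sensor world pos  = (8, -9); dL² = 373
right sensor world pos = (4, -9); dR² = 245
sL = 120/373 = 120/373
sR = 120/245 = 24/49
mL = 0·sL + -1/2·sR = -12/49
mR = 1/2·sL + 1/2·sR = 7416/18277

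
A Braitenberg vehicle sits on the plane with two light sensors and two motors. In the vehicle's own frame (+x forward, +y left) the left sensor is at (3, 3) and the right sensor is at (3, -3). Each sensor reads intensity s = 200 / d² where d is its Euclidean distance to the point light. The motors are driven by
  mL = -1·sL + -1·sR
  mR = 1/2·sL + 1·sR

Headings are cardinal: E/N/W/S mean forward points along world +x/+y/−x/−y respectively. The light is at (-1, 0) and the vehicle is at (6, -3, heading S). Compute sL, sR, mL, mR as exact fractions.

25/17 50/13 -1175/221 2025/442

left sensor world pos  = (9, -6); dL² = 136
right sensor world pos = (3, -6); dR² = 52
sL = 200/136 = 25/17
sR = 200/52 = 50/13
mL = -1·sL + -1·sR = -1175/221
mR = 1/2·sL + 1·sR = 2025/442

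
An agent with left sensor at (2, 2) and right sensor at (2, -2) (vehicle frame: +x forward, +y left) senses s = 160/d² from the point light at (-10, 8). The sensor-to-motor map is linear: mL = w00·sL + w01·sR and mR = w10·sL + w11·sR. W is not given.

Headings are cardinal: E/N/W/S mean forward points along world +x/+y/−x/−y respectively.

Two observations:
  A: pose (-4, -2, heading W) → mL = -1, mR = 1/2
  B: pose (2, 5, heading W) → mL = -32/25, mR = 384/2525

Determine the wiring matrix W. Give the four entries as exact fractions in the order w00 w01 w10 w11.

obs A: pose=(-4,-2,W) → sL=1, sR=2, mL=-1, mR=1/2
obs B: pose=(2,5,W) → sL=32/25, sR=160/101, mL=-32/25, mR=384/2525
sensor matrix S = [[1, 2], [32/25, 160/101]]; det S = -2464/2525
solve [mL_A; mL_B] = S·[w00; w01] and [mR_A; mR_B] = S·[w10; w11]:
  w00 = -1, w01 = 0, w10 = -1/2, w11 = 1/2

-1 0 -1/2 1/2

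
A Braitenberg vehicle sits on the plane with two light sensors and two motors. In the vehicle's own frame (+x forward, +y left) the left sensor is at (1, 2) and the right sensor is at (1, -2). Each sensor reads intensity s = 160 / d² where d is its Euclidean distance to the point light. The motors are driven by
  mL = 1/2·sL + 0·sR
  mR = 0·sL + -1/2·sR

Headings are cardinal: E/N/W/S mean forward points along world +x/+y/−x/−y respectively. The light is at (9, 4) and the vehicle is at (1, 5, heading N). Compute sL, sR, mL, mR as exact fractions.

20/13 4 10/13 -2

left sensor world pos  = (-1, 6); dL² = 104
right sensor world pos = (3, 6); dR² = 40
sL = 160/104 = 20/13
sR = 160/40 = 4
mL = 1/2·sL + 0·sR = 10/13
mR = 0·sL + -1/2·sR = -2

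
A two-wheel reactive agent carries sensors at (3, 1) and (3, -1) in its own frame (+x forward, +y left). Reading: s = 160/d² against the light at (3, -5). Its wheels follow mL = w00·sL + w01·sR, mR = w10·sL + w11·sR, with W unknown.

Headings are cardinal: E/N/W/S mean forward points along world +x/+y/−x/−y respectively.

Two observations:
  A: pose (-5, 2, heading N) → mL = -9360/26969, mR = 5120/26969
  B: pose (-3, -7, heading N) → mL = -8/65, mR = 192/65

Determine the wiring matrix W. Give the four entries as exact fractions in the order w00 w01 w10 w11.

obs A: pose=(-5,2,N) → sL=160/181, sR=160/149, mL=-9360/26969, mR=5120/26969
obs B: pose=(-3,-7,N) → sL=16/5, sR=80/13, mL=-8/65, mR=192/65
sensor matrix S = [[160/181, 160/149], [16/5, 80/13]]; det S = 702464/350597
solve [mL_A; mL_B] = S·[w00; w01] and [mR_A; mR_B] = S·[w10; w11]:
  w00 = -1, w01 = 1/2, w10 = -1, w11 = 1

-1 1/2 -1 1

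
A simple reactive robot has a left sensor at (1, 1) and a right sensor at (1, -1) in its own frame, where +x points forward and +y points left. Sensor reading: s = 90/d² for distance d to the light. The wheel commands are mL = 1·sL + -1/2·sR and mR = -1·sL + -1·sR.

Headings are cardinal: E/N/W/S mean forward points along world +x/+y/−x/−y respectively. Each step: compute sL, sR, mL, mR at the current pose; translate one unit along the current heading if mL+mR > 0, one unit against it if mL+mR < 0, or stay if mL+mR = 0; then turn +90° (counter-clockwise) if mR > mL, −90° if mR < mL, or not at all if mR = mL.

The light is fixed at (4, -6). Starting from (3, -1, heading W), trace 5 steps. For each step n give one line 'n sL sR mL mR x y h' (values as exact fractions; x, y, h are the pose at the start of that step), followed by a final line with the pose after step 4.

n=0: pose=(3,-1,W); sL=9/2, sR=9/4; mL=27/8, mR=-27/4; mL+mR=-27/8 → advance -1; mR−mL=-81/8 → turn -1·90°
n=1: pose=(4,-1,N); sL=90/37, sR=90/37; mL=45/37, mR=-180/37; mL+mR=-135/37 → advance -1; mR−mL=-225/37 → turn -1·90°
n=2: pose=(4,-2,E); sL=45/13, sR=9; mL=-27/26, mR=-162/13; mL+mR=-27/2 → advance -1; mR−mL=-297/26 → turn -1·90°
n=3: pose=(3,-2,S); sL=10, sR=90/13; mL=85/13, mR=-220/13; mL+mR=-135/13 → advance -1; mR−mL=-305/13 → turn -1·90°
n=4: pose=(3,-1,W); sL=9/2, sR=9/4; mL=27/8, mR=-27/4; mL+mR=-27/8 → advance -1; mR−mL=-81/8 → turn -1·90°

0 9/2 9/4 27/8 -27/4 3 -1 W
1 90/37 90/37 45/37 -180/37 4 -1 N
2 45/13 9 -27/26 -162/13 4 -2 E
3 10 90/13 85/13 -220/13 3 -2 S
4 9/2 9/4 27/8 -27/4 3 -1 W
final 4 -1 N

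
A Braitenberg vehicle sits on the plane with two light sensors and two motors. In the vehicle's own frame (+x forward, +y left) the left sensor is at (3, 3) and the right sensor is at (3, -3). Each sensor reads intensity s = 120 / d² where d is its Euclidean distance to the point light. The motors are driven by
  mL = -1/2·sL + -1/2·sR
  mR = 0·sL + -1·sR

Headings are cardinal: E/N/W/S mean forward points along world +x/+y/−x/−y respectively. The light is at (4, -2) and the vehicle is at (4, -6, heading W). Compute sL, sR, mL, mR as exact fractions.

60/29 12 -204/29 -12

left sensor world pos  = (1, -9); dL² = 58
right sensor world pos = (1, -3); dR² = 10
sL = 120/58 = 60/29
sR = 120/10 = 12
mL = -1/2·sL + -1/2·sR = -204/29
mR = 0·sL + -1·sR = -12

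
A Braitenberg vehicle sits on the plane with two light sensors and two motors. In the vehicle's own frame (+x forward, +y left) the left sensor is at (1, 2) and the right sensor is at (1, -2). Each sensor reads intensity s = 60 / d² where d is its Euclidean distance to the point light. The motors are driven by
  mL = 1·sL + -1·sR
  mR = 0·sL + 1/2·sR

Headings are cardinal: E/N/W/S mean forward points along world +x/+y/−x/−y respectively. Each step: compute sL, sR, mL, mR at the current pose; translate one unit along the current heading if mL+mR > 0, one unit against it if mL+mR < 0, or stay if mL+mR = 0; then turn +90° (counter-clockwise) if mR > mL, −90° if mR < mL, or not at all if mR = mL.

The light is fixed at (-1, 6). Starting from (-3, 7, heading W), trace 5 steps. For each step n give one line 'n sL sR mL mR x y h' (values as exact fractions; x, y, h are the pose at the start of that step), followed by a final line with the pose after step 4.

n=0: pose=(-3,7,W); sL=6, sR=10/3; mL=8/3, mR=5/3; mL+mR=13/3 → advance +1; mR−mL=-1 → turn -1·90°
n=1: pose=(-4,7,N); sL=60/29, sR=12; mL=-288/29, mR=6; mL+mR=-114/29 → advance -1; mR−mL=462/29 → turn +1·90°
n=2: pose=(-4,6,W); sL=3, sR=3; mL=0, mR=3/2; mL+mR=3/2 → advance +1; mR−mL=3/2 → turn +1·90°
n=3: pose=(-5,6,S); sL=12, sR=60/37; mL=384/37, mR=30/37; mL+mR=414/37 → advance +1; mR−mL=-354/37 → turn -1·90°
n=4: pose=(-5,5,W); sL=30/17, sR=30/13; mL=-120/221, mR=15/13; mL+mR=135/221 → advance +1; mR−mL=375/221 → turn +1·90°

0 6 10/3 8/3 5/3 -3 7 W
1 60/29 12 -288/29 6 -4 7 N
2 3 3 0 3/2 -4 6 W
3 12 60/37 384/37 30/37 -5 6 S
4 30/17 30/13 -120/221 15/13 -5 5 W
final -6 5 S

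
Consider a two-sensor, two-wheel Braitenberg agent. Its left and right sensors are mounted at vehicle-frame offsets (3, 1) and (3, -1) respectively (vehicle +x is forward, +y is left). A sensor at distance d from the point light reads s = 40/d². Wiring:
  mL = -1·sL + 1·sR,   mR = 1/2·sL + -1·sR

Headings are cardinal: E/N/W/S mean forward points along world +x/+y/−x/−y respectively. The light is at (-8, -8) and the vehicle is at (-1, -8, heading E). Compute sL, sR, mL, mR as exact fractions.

40/101 40/101 0 -20/101

left sensor world pos  = (2, -7); dL² = 101
right sensor world pos = (2, -9); dR² = 101
sL = 40/101 = 40/101
sR = 40/101 = 40/101
mL = -1·sL + 1·sR = 0
mR = 1/2·sL + -1·sR = -20/101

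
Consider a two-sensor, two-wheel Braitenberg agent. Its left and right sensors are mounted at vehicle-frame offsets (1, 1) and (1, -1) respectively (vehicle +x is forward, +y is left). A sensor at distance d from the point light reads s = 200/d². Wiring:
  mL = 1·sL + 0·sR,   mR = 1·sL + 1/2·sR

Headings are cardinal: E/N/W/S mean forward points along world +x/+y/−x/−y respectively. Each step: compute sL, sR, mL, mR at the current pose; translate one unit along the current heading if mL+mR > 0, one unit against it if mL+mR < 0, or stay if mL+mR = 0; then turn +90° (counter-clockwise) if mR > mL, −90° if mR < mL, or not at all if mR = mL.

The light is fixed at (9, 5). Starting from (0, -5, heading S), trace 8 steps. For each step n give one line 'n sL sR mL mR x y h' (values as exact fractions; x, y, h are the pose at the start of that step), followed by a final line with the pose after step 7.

n=0: pose=(0,-5,S); sL=40/37, sR=200/221; mL=40/37, mR=12540/8177; mL+mR=21380/8177 → advance +1; mR−mL=100/221 → turn +1·90°
n=1: pose=(0,-6,E); sL=50/41, sR=25/26; mL=50/41, mR=3625/2132; mL+mR=6225/2132 → advance +1; mR−mL=25/52 → turn +1·90°
n=2: pose=(1,-6,N); sL=200/181, sR=200/149; mL=200/181, mR=47900/26969; mL+mR=77700/26969 → advance +1; mR−mL=100/149 → turn +1·90°
n=3: pose=(1,-5,W); sL=100/101, sR=100/81; mL=100/101, mR=13150/8181; mL+mR=21250/8181 → advance +1; mR−mL=50/81 → turn +1·90°
n=4: pose=(0,-5,S); sL=40/37, sR=200/221; mL=40/37, mR=12540/8177; mL+mR=21380/8177 → advance +1; mR−mL=100/221 → turn +1·90°
n=5: pose=(0,-6,E); sL=50/41, sR=25/26; mL=50/41, mR=3625/2132; mL+mR=6225/2132 → advance +1; mR−mL=25/52 → turn +1·90°
n=6: pose=(1,-6,N); sL=200/181, sR=200/149; mL=200/181, mR=47900/26969; mL+mR=77700/26969 → advance +1; mR−mL=100/149 → turn +1·90°
n=7: pose=(1,-5,W); sL=100/101, sR=100/81; mL=100/101, mR=13150/8181; mL+mR=21250/8181 → advance +1; mR−mL=50/81 → turn +1·90°

0 40/37 200/221 40/37 12540/8177 0 -5 S
1 50/41 25/26 50/41 3625/2132 0 -6 E
2 200/181 200/149 200/181 47900/26969 1 -6 N
3 100/101 100/81 100/101 13150/8181 1 -5 W
4 40/37 200/221 40/37 12540/8177 0 -5 S
5 50/41 25/26 50/41 3625/2132 0 -6 E
6 200/181 200/149 200/181 47900/26969 1 -6 N
7 100/101 100/81 100/101 13150/8181 1 -5 W
final 0 -5 S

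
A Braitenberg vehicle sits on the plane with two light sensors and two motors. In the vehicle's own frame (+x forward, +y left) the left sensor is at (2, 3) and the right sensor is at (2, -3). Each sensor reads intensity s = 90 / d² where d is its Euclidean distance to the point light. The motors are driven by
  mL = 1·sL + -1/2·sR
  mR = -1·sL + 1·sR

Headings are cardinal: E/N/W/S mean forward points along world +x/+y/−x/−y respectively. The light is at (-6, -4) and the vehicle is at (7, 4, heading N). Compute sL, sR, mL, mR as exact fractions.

9/20 45/178 144/445 -351/1780

left sensor world pos  = (4, 6); dL² = 200
right sensor world pos = (10, 6); dR² = 356
sL = 90/200 = 9/20
sR = 90/356 = 45/178
mL = 1·sL + -1/2·sR = 144/445
mR = -1·sL + 1·sR = -351/1780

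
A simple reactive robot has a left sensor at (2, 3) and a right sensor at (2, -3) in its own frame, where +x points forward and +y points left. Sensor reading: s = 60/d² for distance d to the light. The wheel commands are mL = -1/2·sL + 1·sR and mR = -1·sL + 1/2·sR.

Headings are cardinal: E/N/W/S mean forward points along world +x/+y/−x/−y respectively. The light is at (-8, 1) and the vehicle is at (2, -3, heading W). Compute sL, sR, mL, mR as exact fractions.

left sensor world pos  = (0, -6); dL² = 113
right sensor world pos = (0, 0); dR² = 65
sL = 60/113 = 60/113
sR = 60/65 = 12/13
mL = -1/2·sL + 1·sR = 966/1469
mR = -1·sL + 1/2·sR = -102/1469

60/113 12/13 966/1469 -102/1469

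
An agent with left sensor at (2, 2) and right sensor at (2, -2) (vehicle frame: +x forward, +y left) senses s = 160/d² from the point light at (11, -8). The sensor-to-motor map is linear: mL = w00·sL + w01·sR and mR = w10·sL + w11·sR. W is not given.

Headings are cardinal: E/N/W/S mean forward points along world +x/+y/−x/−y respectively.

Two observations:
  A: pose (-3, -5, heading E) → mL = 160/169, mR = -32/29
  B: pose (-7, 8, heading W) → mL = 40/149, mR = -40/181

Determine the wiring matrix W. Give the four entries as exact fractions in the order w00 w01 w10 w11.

1 0 0 -1

obs A: pose=(-3,-5,E) → sL=160/169, sR=32/29, mL=160/169, mR=-32/29
obs B: pose=(-7,8,W) → sL=40/149, sR=40/181, mL=40/149, mR=-40/181
sensor matrix S = [[160/169, 32/29], [40/149, 40/181]]; det S = -11499520/132175069
solve [mL_A; mL_B] = S·[w00; w01] and [mR_A; mR_B] = S·[w10; w11]:
  w00 = 1, w01 = 0, w10 = 0, w11 = -1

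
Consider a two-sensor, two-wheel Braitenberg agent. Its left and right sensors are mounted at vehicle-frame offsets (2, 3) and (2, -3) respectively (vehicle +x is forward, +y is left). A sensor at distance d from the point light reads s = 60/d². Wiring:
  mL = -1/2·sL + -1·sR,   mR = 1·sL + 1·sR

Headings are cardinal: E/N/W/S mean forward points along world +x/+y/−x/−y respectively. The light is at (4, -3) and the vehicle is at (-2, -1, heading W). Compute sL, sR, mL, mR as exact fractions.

12/13 60/89 -1314/1157 1848/1157

left sensor world pos  = (-4, -4); dL² = 65
right sensor world pos = (-4, 2); dR² = 89
sL = 60/65 = 12/13
sR = 60/89 = 60/89
mL = -1/2·sL + -1·sR = -1314/1157
mR = 1·sL + 1·sR = 1848/1157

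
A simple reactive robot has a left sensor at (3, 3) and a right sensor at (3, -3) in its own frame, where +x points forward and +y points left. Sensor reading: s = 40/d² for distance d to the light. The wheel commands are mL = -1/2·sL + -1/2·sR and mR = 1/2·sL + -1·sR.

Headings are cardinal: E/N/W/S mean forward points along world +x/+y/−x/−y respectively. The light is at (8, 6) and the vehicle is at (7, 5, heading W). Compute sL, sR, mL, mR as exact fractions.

left sensor world pos  = (4, 2); dL² = 32
right sensor world pos = (4, 8); dR² = 20
sL = 40/32 = 5/4
sR = 40/20 = 2
mL = -1/2·sL + -1/2·sR = -13/8
mR = 1/2·sL + -1·sR = -11/8

5/4 2 -13/8 -11/8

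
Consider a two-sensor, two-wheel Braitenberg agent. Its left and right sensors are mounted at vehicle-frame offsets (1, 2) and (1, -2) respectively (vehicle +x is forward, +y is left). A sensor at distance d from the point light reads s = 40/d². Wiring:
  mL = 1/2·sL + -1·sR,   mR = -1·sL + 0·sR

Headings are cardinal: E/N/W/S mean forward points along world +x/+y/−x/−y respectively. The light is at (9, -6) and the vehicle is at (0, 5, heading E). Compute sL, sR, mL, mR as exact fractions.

40/233 8/29 -1284/6757 -40/233

left sensor world pos  = (1, 7); dL² = 233
right sensor world pos = (1, 3); dR² = 145
sL = 40/233 = 40/233
sR = 40/145 = 8/29
mL = 1/2·sL + -1·sR = -1284/6757
mR = -1·sL + 0·sR = -40/233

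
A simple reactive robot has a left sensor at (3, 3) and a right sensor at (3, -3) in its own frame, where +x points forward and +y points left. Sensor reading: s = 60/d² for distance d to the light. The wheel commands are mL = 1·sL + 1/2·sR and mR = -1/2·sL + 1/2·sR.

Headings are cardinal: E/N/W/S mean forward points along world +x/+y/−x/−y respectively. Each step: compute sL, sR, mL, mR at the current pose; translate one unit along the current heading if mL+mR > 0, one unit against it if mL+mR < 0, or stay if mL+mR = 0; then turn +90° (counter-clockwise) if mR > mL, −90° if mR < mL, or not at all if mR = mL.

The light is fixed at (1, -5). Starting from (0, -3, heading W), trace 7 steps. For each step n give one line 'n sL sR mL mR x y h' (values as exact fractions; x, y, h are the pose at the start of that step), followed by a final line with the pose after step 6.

n=0: pose=(0,-3,W); sL=60/17, sR=60/41; mL=2970/697, mR=-720/697; mL+mR=2250/697 → advance +1; mR−mL=-90/17 → turn -1·90°
n=1: pose=(-1,-3,N); sL=6/5, sR=30/13; mL=153/65, mR=36/65; mL+mR=189/65 → advance +1; mR−mL=-9/5 → turn -1·90°
n=2: pose=(-1,-2,E); sL=60/37, sR=60; mL=1170/37, mR=1080/37; mL+mR=2250/37 → advance +1; mR−mL=-90/37 → turn -1·90°
n=3: pose=(0,-2,S); sL=15, sR=15/4; mL=135/8, mR=-45/8; mL+mR=45/4 → advance +1; mR−mL=-45/2 → turn -1·90°
n=4: pose=(0,-3,W); sL=60/17, sR=60/41; mL=2970/697, mR=-720/697; mL+mR=2250/697 → advance +1; mR−mL=-90/17 → turn -1·90°
n=5: pose=(-1,-3,N); sL=6/5, sR=30/13; mL=153/65, mR=36/65; mL+mR=189/65 → advance +1; mR−mL=-9/5 → turn -1·90°
n=6: pose=(-1,-2,E); sL=60/37, sR=60; mL=1170/37, mR=1080/37; mL+mR=2250/37 → advance +1; mR−mL=-90/37 → turn -1·90°

0 60/17 60/41 2970/697 -720/697 0 -3 W
1 6/5 30/13 153/65 36/65 -1 -3 N
2 60/37 60 1170/37 1080/37 -1 -2 E
3 15 15/4 135/8 -45/8 0 -2 S
4 60/17 60/41 2970/697 -720/697 0 -3 W
5 6/5 30/13 153/65 36/65 -1 -3 N
6 60/37 60 1170/37 1080/37 -1 -2 E
final 0 -2 S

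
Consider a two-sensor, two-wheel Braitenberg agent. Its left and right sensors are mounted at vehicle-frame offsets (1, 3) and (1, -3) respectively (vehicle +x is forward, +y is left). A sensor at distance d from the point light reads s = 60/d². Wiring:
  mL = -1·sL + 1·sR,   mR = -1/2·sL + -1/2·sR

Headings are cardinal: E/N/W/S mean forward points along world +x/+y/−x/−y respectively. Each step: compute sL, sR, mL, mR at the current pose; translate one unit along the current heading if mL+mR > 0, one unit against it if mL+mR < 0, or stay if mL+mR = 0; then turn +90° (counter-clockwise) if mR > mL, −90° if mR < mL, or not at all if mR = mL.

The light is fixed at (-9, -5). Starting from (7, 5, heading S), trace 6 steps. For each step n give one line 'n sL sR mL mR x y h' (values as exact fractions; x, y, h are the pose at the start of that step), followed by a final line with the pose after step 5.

0 30/221 6/25 576/5525 -1038/5525 7 5 S
1 60/289 60/421 -7920/121669 -21300/121669 7 6 W
2 3/17 15/136 -9/136 -39/272 8 6 N
3 60/493 60/373 7200/183889 -25980/183889 8 5 E
4 30/221 6/25 576/5525 -1038/5525 7 5 S
5 60/289 60/421 -7920/121669 -21300/121669 7 6 W
final 8 6 N

n=0: pose=(7,5,S); sL=30/221, sR=6/25; mL=576/5525, mR=-1038/5525; mL+mR=-462/5525 → advance -1; mR−mL=-1614/5525 → turn -1·90°
n=1: pose=(7,6,W); sL=60/289, sR=60/421; mL=-7920/121669, mR=-21300/121669; mL+mR=-29220/121669 → advance -1; mR−mL=-13380/121669 → turn -1·90°
n=2: pose=(8,6,N); sL=3/17, sR=15/136; mL=-9/136, mR=-39/272; mL+mR=-57/272 → advance -1; mR−mL=-21/272 → turn -1·90°
n=3: pose=(8,5,E); sL=60/493, sR=60/373; mL=7200/183889, mR=-25980/183889; mL+mR=-18780/183889 → advance -1; mR−mL=-33180/183889 → turn -1·90°
n=4: pose=(7,5,S); sL=30/221, sR=6/25; mL=576/5525, mR=-1038/5525; mL+mR=-462/5525 → advance -1; mR−mL=-1614/5525 → turn -1·90°
n=5: pose=(7,6,W); sL=60/289, sR=60/421; mL=-7920/121669, mR=-21300/121669; mL+mR=-29220/121669 → advance -1; mR−mL=-13380/121669 → turn -1·90°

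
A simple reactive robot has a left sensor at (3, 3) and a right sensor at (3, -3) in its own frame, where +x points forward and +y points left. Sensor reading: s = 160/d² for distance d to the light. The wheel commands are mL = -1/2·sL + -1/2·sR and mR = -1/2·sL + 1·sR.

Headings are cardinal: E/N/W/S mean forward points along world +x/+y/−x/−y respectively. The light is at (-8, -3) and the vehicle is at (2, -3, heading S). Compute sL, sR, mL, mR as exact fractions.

80/89 80/29 -4720/2581 5960/2581

left sensor world pos  = (5, -6); dL² = 178
right sensor world pos = (-1, -6); dR² = 58
sL = 160/178 = 80/89
sR = 160/58 = 80/29
mL = -1/2·sL + -1/2·sR = -4720/2581
mR = -1/2·sL + 1·sR = 5960/2581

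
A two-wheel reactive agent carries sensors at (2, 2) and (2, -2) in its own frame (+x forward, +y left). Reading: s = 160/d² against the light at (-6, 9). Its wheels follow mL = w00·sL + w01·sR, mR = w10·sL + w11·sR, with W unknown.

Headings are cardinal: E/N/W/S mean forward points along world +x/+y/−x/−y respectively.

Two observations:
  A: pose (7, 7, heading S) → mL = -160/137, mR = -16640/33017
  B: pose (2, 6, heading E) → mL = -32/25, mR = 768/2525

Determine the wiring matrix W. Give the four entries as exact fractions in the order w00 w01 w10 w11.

0 -1 1 -1

obs A: pose=(7,7,S) → sL=160/241, sR=160/137, mL=-160/137, mR=-16640/33017
obs B: pose=(2,6,E) → sL=160/101, sR=32/25, mL=-32/25, mR=768/2525
sensor matrix S = [[160/241, 160/137], [160/101, 32/25]]; det S = -16678912/16673585
solve [mL_A; mL_B] = S·[w00; w01] and [mR_A; mR_B] = S·[w10; w11]:
  w00 = 0, w01 = -1, w10 = 1, w11 = -1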